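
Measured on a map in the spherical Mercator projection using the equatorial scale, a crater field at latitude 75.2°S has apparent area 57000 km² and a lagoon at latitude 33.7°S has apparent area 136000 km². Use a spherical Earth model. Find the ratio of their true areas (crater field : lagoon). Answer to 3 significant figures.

0.0395

On Mercator the areal scale is sec²φ, so true area = apparent × cos²φ.
True area of crater field: 57000 × cos²(75.2°) = 57000 × 0.06525 = 3719 km².
True area of lagoon: 136000 × cos²(33.7°) = 136000 × 0.6921 = 94130 km².
Ratio = 3719 / 94130 ≈ 0.0395.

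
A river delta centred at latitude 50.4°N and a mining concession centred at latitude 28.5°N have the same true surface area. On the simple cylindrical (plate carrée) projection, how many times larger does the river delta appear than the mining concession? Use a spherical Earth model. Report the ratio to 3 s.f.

In the plate carrée (x = Rλ, y = Rφ), meridians are true-scale (h = 1) and parallels are stretched by k = sec φ.
Areal scale at 50.4°: h·k = 1.000 × 1.569 = 1.569.
Areal scale at 28.5°: h·k = 1.000 × 1.138 = 1.138.
Ratio = 1.569/1.138 ≈ 1.38.

1.38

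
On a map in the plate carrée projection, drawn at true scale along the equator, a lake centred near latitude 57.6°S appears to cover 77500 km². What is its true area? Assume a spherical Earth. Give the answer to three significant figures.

In the plate carrée (x = Rλ, y = Rφ), meridians are true-scale (h = 1) and parallels are stretched by k = sec φ.
Areal scale = h·k = 1 × sec φ; at 57.6°, h = 1.000, k = 1.866, so h·k = 1.866.
True area = apparent / (areal scale) = 77500 / 1.866 ≈ 41500 km².

41500 km²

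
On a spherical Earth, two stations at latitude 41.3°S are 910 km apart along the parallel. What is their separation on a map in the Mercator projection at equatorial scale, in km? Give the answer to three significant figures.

The Mercator projection is conformal; its linear scale factor is the same in every direction and equals sec φ = 1/cos φ.
Along the parallel, k = sec 41.3° = 1/0.7513 = 1.331.
Map distance = 910 × 1.331 ≈ 1210 km.

1210 km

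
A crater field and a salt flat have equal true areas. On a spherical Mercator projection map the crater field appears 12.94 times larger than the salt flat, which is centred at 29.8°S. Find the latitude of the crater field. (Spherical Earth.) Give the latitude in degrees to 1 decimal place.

76.0°

Mercator areal scale is sec²φ, so apparent-area ratio = sec²φ₁ / sec²φ₂ = cos²φ₂ / cos²φ₁.
cos²φ₂ / cos²φ₁ = 12.94  ⇒  cos φ₁ = cos 29.8° / √12.94 = 0.8678/3.597 = 0.2412.
φ₁ = arccos(0.2412) ≈ 76.0°.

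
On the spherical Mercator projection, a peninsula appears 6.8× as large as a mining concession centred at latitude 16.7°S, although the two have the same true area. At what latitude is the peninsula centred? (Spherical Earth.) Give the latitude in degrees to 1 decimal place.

68.5°

On Mercator, (apparent₁)/(apparent₂) = sec²φ₁ / sec²φ₂ when true areas are equal.
cos²φ₂ / cos²φ₁ = 6.8  ⇒  cos φ₁ = cos 16.7° / √6.8 = 0.9578/2.608 = 0.3673.
φ₁ = arccos(0.3673) ≈ 68.5°.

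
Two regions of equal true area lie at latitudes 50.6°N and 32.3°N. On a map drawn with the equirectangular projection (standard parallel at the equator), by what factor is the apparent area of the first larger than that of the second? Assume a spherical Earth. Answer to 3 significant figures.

In the plate carrée (x = Rλ, y = Rφ), meridians are true-scale (h = 1) and parallels are stretched by k = sec φ.
Areal scale at 50.6°: h·k = 1.000 × 1.575 = 1.575.
Areal scale at 32.3°: h·k = 1.000 × 1.183 = 1.183.
Ratio = 1.575/1.183 ≈ 1.33.

1.33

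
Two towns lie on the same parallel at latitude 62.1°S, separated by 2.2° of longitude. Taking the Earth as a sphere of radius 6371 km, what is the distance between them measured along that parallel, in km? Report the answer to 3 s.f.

114 km

Arc length along a parallel = R cos φ · Δλ (with Δλ in radians).
= 6371 × cos 62.1° × (2.2° × π/180) = 6371 × 0.4679 × 0.03840 ≈ 114 km.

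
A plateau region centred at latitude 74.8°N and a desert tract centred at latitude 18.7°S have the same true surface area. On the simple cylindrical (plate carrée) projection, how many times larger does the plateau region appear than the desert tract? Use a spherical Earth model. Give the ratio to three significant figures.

3.61

In the plate carrée (x = Rλ, y = Rφ), meridians are true-scale (h = 1) and parallels are stretched by k = sec φ.
Areal scale at 74.8°: h·k = 1.000 × 3.814 = 3.814.
Areal scale at 18.7°: h·k = 1.000 × 1.056 = 1.056.
Ratio = 3.814/1.056 ≈ 3.61.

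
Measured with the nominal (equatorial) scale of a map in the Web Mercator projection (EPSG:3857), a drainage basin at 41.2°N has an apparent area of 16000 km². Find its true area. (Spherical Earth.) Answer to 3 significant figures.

9060 km²

The Mercator projection is conformal; its linear scale factor is the same in every direction and equals sec φ = 1/cos φ.
Areal scale = k² = sec²φ = 1/cos²(41.2°) = 1/0.7524² = 1.766.
True area = apparent / (areal scale) = 16000 / 1.766 ≈ 9060 km².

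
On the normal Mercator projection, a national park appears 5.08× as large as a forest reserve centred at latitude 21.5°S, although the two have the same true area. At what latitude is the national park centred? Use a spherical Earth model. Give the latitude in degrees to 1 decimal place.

Mercator areal scale is sec²φ, so apparent-area ratio = sec²φ₁ / sec²φ₂ = cos²φ₂ / cos²φ₁.
cos²φ₂ / cos²φ₁ = 5.08  ⇒  cos φ₁ = cos 21.5° / √5.08 = 0.9304/2.254 = 0.4128.
φ₁ = arccos(0.4128) ≈ 65.6°.

65.6°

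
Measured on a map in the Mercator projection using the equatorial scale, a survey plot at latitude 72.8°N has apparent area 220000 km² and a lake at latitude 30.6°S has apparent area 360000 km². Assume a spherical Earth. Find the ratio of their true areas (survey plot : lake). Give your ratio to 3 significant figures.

Mercator's areal exaggeration is sec²φ; hence true area = (apparent area) · cos²φ.
True area of survey plot: 220000 × cos²(72.8°) = 220000 × 0.08744 = 19240 km².
True area of lake: 360000 × cos²(30.6°) = 360000 × 0.7409 = 266700 km².
Ratio = 19240 / 266700 ≈ 0.0721.

0.0721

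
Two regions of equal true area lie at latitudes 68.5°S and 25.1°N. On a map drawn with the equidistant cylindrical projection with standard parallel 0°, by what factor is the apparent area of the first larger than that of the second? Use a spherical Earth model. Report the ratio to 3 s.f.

2.47

In the plate carrée (x = Rλ, y = Rφ), meridians are true-scale (h = 1) and parallels are stretched by k = sec φ.
Areal scale at 68.5°: h·k = 1.000 × 2.729 = 2.729.
Areal scale at 25.1°: h·k = 1.000 × 1.104 = 1.104.
Ratio = 2.729/1.104 ≈ 2.47.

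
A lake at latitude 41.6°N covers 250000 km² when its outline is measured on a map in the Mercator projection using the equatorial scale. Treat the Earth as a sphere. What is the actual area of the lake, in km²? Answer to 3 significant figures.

140000 km²

The Mercator projection is conformal; its linear scale factor is the same in every direction and equals sec φ = 1/cos φ.
Areal scale = k² = sec²φ = 1/cos²(41.6°) = 1/0.7478² = 1.788.
True area = apparent / (areal scale) = 250000 / 1.788 ≈ 140000 km².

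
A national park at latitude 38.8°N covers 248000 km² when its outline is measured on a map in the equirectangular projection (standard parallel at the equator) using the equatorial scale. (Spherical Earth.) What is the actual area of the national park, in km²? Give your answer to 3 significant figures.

193000 km²

Plate carrée maps x = Rλ, y = Rφ. The meridian scale is h = 1 and the parallel scale is k = 1/cos φ = sec φ.
Areal scale = h·k = 1 × sec φ; at 38.8°, h = 1.000, k = 1.283, so h·k = 1.283.
True area = apparent / (areal scale) = 248000 / 1.283 ≈ 193000 km².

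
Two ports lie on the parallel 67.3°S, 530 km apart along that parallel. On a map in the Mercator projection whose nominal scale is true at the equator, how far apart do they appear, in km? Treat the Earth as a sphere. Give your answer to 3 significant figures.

1370 km

Mercator is conformal, so the point scale is isotropic: h = k = sec φ = 1/cos φ.
Along the parallel, k = sec 67.3° = 1/0.3859 = 2.591.
Map distance = 530 × 2.591 ≈ 1370 km.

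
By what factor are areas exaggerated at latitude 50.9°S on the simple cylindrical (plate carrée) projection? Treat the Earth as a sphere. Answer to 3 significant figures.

1.59

In the plate carrée (x = Rλ, y = Rφ), meridians are true-scale (h = 1) and parallels are stretched by k = sec φ.
Areal scale = h·k = 1 × sec φ; at 50.9°, h = 1.000, k = 1.586, so h·k = 1.586.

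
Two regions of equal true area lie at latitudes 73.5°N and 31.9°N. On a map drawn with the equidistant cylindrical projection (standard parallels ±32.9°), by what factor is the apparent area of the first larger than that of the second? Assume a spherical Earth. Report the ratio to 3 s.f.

With standard parallel φ₀ = 32.9°, the equirectangular projection gives x = Rλ cos φ₀, y = Rφ, so h = 1 and k = cos 32.9° / cos φ.
Areal scale at 73.5°: h·k = 1.000 × 2.956 = 2.956.
Areal scale at 31.9°: h·k = 1.000 × 0.9890 = 0.9890.
Ratio = 2.956/0.9890 ≈ 2.99.

2.99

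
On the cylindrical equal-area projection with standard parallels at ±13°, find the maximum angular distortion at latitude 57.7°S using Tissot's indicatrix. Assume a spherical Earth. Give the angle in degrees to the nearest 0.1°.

65.0°

A cylindrical equal-area projection with standard parallel φ₀ has meridian scale h = cos φ / cos φ₀ and parallel scale k = cos φ₀ / cos φ (so areas are preserved, h·k = 1).
At 57.7°: h = 0.5484, k = 1.823; principal scales a = 1.823, b = 0.5484.
sin(ω/2) = (a − b)/(a + b) = 1.275/2.372 = 0.5376, so ω = 2 arcsin(0.5376) ≈ 65.0°.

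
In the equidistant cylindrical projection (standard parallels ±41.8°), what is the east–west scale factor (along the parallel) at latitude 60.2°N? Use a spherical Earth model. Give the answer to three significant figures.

With standard parallel φ₀ = 41.8°, the equirectangular projection gives x = Rλ cos φ₀, y = Rφ, so h = 1 and k = cos 41.8° / cos φ.
k = cos 41.8° / cos 60.2° = 0.7455/0.4970 = 1.500.

1.50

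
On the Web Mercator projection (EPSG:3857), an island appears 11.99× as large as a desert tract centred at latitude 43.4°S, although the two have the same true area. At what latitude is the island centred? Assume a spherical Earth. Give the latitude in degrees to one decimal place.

On Mercator, (apparent₁)/(apparent₂) = sec²φ₁ / sec²φ₂ when true areas are equal.
cos²φ₂ / cos²φ₁ = 11.99  ⇒  cos φ₁ = cos 43.4° / √11.99 = 0.7266/3.463 = 0.2098.
φ₁ = arccos(0.2098) ≈ 77.9°.

77.9°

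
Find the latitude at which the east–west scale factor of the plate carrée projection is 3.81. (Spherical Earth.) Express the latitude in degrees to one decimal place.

Plate carrée: h = 1, k = sec φ along parallels.
sec φ = 3.81  ⇒  cos φ = 0.2625  ⇒  φ ≈ 74.8°.

74.8°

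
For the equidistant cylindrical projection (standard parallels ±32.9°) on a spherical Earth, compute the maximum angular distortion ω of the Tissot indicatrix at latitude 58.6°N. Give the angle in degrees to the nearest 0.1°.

In the equirectangular projection with standard parallel φ₀ = 32.9° (x = Rλ cos φ₀, y = Rφ), meridians are true-scale (h = 1) and the parallel scale is k = cos φ₀ / cos φ.
At 58.6°: h = 1.000, k = 1.612; principal scales a = 1.612, b = 1.000.
sin(ω/2) = (a − b)/(a + b) = 0.6115/2.612 = 0.2342, so ω = 2 arcsin(0.2342) ≈ 27.1°.

27.1°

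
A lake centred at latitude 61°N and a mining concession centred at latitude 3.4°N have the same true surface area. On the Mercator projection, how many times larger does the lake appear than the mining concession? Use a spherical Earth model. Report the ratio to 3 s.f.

4.24

Mercator is conformal with k = sec φ, so areal scale = k² = sec²φ.
At 61°: sec²(61°) = 1/0.4848² = 4.255.
At 3.4°: sec²(3.4°) = 1/0.9982² = 1.004.
Ratio = 4.255/1.004 = cos²(3.4°)/cos²(61°) ≈ 4.24.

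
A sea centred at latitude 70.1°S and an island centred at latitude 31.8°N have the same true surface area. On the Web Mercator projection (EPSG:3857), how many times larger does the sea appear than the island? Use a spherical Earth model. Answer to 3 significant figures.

Mercator areal scale is sec²φ.
At 70.1°: sec²(70.1°) = 1/0.3404² = 8.631.
At 31.8°: sec²(31.8°) = 1/0.8499² = 1.384.
Ratio = 8.631/1.384 = cos²(31.8°)/cos²(70.1°) ≈ 6.23.

6.23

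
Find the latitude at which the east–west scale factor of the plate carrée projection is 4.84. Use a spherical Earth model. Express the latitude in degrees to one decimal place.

78.1°

Plate carrée: h = 1, k = sec φ along parallels.
sec φ = 4.84  ⇒  cos φ = 0.2066  ⇒  φ ≈ 78.1°.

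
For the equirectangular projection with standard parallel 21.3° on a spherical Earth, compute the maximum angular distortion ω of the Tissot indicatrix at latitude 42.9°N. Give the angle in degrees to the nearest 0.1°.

The equidistant cylindrical projection with φ₀ = 21.3° has h = 1 (meridians true) and k = cos φ₀ / cos φ along parallels.
At 42.9°: h = 1.000, k = 1.272; principal scales a = 1.272, b = 1.000.
sin(ω/2) = (a − b)/(a + b) = 0.2719/2.272 = 0.1197, so ω = 2 arcsin(0.1197) ≈ 13.7°.

13.7°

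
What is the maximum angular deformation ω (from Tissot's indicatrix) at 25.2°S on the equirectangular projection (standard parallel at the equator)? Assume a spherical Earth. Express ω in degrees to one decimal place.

Plate carrée maps x = Rλ, y = Rφ. The meridian scale is h = 1 and the parallel scale is k = 1/cos φ = sec φ.
At 25.2°: h = 1.000, k = 1.105; principal scales a = 1.105, b = 1.000.
sin(ω/2) = (a − b)/(a + b) = 0.1052/2.105 = 0.04996, so ω = 2 arcsin(0.04996) ≈ 5.7°.

5.7°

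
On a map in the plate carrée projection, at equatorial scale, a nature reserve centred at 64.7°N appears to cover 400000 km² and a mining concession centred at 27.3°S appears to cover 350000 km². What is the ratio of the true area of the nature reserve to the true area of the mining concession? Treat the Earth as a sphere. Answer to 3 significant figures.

0.550

Plate carrée has h = 1 and k = sec φ, giving areal scale sec φ; true area = (apparent area) · cos φ.
True area of nature reserve: 400000 × cos(64.7°) = 400000 × 0.4274 = 170900 km².
True area of mining concession: 350000 × cos(27.3°) = 350000 × 0.8886 = 311000 km².
Ratio = 170900 / 311000 ≈ 0.550.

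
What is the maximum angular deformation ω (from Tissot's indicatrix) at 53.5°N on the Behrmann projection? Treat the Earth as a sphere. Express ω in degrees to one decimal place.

42.1°

The Behrmann projection is cylindrical equal-area with φ₀ = 30°. Cylindrical equal-area (φ₀ = 30°): h = cos φ / cos 30° along meridians, k = cos 30° / cos φ along parallels; h·k = 1.
At 53.5°: h = 0.6868, k = 1.456; principal scales a = 1.456, b = 0.6868.
sin(ω/2) = (a − b)/(a + b) = 0.7691/2.143 = 0.3589, so ω = 2 arcsin(0.3589) ≈ 42.1°.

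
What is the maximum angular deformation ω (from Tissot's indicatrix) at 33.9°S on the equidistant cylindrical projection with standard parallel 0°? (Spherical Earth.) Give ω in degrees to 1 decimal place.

10.7°

Plate carrée maps x = Rλ, y = Rφ. The meridian scale is h = 1 and the parallel scale is k = 1/cos φ = sec φ.
At 33.9°: h = 1.000, k = 1.205; principal scales a = 1.205, b = 1.000.
sin(ω/2) = (a − b)/(a + b) = 0.2048/2.205 = 0.09289, so ω = 2 arcsin(0.09289) ≈ 10.7°.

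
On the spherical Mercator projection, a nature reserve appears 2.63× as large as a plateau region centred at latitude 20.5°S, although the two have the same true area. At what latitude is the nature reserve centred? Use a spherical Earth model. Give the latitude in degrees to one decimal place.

For equal true areas on Mercator, apparent areas scale as sec²φ, so the ratio is cos²φ₂ / cos²φ₁.
cos²φ₂ / cos²φ₁ = 2.63  ⇒  cos φ₁ = cos 20.5° / √2.63 = 0.9367/1.622 = 0.5776.
φ₁ = arccos(0.5776) ≈ 54.7°.

54.7°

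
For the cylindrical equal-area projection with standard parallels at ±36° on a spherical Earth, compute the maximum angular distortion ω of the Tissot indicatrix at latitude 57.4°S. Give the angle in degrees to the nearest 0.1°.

45.4°

A cylindrical equal-area projection with standard parallel φ₀ has meridian scale h = cos φ / cos φ₀ and parallel scale k = cos φ₀ / cos φ (so areas are preserved, h·k = 1).
At 57.4°: h = 0.6660, k = 1.502; principal scales a = 1.502, b = 0.6660.
sin(ω/2) = (a − b)/(a + b) = 0.8356/2.168 = 0.3855, so ω = 2 arcsin(0.3855) ≈ 45.4°.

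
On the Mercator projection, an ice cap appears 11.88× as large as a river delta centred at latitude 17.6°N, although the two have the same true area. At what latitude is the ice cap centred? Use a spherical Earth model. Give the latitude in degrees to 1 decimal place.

73.9°

On Mercator, (apparent₁)/(apparent₂) = sec²φ₁ / sec²φ₂ when true areas are equal.
cos²φ₂ / cos²φ₁ = 11.88  ⇒  cos φ₁ = cos 17.6° / √11.88 = 0.9532/3.447 = 0.2765.
φ₁ = arccos(0.2765) ≈ 73.9°.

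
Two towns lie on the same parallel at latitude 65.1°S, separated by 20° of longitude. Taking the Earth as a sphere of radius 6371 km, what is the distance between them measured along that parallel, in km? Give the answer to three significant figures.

936 km

Arc length along a parallel = R cos φ · Δλ (with Δλ in radians).
= 6371 × cos 65.1° × (20° × π/180) = 6371 × 0.4210 × 0.3491 ≈ 936 km.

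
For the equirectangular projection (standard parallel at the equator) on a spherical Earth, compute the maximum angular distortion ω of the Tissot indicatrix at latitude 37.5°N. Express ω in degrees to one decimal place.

Plate carrée maps x = Rλ, y = Rφ. The meridian scale is h = 1 and the parallel scale is k = 1/cos φ = sec φ.
At 37.5°: h = 1.000, k = 1.260; principal scales a = 1.260, b = 1.000.
sin(ω/2) = (a − b)/(a + b) = 0.2605/2.260 = 0.1152, so ω = 2 arcsin(0.1152) ≈ 13.2°.

13.2°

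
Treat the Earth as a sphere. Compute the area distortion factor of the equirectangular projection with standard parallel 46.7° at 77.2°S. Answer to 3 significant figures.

With standard parallel φ₀ = 46.7°, the equirectangular projection gives x = Rλ cos φ₀, y = Rφ, so h = 1 and k = cos 46.7° / cos φ.
Areal scale = h·k = 1 × cos φ₀ / cos φ; at 77.2°, h = 1.000, k = 3.096, so h·k = 3.096.

3.10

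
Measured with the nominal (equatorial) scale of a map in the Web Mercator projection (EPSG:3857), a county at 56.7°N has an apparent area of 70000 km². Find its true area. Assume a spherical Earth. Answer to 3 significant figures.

21100 km²

For Mercator, h = k = sec φ (a conformal cylindrical projection has a single point scale, 1/cos φ).
Areal scale = k² = sec²φ = 1/cos²(56.7°) = 1/0.5490² = 3.318.
True area = apparent / (areal scale) = 70000 / 3.318 ≈ 21100 km².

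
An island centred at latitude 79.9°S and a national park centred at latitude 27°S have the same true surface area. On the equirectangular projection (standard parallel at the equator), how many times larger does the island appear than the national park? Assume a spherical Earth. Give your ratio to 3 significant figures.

In the plate carrée (x = Rλ, y = Rφ), meridians are true-scale (h = 1) and parallels are stretched by k = sec φ.
Areal scale at 79.9°: h·k = 1.000 × 5.702 = 5.702.
Areal scale at 27°: h·k = 1.000 × 1.122 = 1.122.
Ratio = 5.702/1.122 ≈ 5.08.

5.08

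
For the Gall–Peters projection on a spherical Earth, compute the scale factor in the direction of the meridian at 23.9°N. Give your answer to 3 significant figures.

1.29

Gall–Peters is a cylindrical equal-area projection with standard parallels at ±45°. A cylindrical equal-area projection with standard parallel φ₀ has meridian scale h = cos φ / cos φ₀ and parallel scale k = cos φ₀ / cos φ (so areas are preserved, h·k = 1).
h = cos 23.9° / cos 45° = 0.9143/0.7071 = 1.293.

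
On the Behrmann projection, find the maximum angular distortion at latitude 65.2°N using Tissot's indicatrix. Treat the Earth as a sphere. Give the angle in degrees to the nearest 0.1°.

76.6°

The Behrmann projection is cylindrical equal-area with φ₀ = 30°. Cylindrical equal-area (φ₀ = 30°): h = cos φ / cos 30° along meridians, k = cos 30° / cos φ along parallels; h·k = 1.
At 65.2°: h = 0.4843, k = 2.065; principal scales a = 2.065, b = 0.4843.
sin(ω/2) = (a − b)/(a + b) = 1.580/2.549 = 0.6200, so ω = 2 arcsin(0.6200) ≈ 76.6°.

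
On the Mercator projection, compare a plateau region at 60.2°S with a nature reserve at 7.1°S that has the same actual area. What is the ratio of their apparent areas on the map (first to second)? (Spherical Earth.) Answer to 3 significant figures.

On Mercator, area is exaggerated by sec²φ = 1/cos²φ.
At 60.2°: sec²(60.2°) = 1/0.4970² = 4.049.
At 7.1°: sec²(7.1°) = 1/0.9923² = 1.016.
Ratio = 4.049/1.016 = cos²(7.1°)/cos²(60.2°) ≈ 3.99.

3.99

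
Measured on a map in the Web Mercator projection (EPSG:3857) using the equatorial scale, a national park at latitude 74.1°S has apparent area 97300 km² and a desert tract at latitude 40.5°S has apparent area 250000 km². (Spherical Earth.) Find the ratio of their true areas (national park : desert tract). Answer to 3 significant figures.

0.0505

Since Mercator area scale is 1/cos²φ, the true area equals the apparent area multiplied by cos²φ.
True area of national park: 97300 × cos²(74.1°) = 97300 × 0.07505 = 7303 km².
True area of desert tract: 250000 × cos²(40.5°) = 250000 × 0.5782 = 144600 km².
Ratio = 7303 / 144600 ≈ 0.0505.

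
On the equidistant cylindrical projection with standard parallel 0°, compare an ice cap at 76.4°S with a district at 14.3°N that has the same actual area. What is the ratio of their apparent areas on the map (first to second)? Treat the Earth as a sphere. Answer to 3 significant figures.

In the plate carrée (x = Rλ, y = Rφ), meridians are true-scale (h = 1) and parallels are stretched by k = sec φ.
Areal scale at 76.4°: h·k = 1.000 × 4.253 = 4.253.
Areal scale at 14.3°: h·k = 1.000 × 1.032 = 1.032.
Ratio = 4.253/1.032 ≈ 4.12.

4.12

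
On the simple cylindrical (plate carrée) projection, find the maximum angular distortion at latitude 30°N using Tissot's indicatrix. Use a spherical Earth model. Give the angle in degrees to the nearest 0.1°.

For the equirectangular projection with φ₀ = 0 (plate carrée), h = 1 along meridians and k = sec φ along parallels.
At 30°: h = 1.000, k = 1.155; principal scales a = 1.155, b = 1.000.
sin(ω/2) = (a − b)/(a + b) = 0.1547/2.155 = 0.07180, so ω = 2 arcsin(0.07180) ≈ 8.2°.

8.2°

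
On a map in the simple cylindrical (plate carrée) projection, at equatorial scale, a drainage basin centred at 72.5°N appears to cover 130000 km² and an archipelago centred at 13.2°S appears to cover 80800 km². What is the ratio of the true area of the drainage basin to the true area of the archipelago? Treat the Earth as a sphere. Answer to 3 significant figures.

On the plate carrée, areal scale = h·k = 1 × sec φ, so true area = apparent × cos φ.
True area of drainage basin: 130000 × cos(72.5°) = 130000 × 0.3007 = 39090 km².
True area of archipelago: 80800 × cos(13.2°) = 80800 × 0.9736 = 78670 km².
Ratio = 39090 / 78670 ≈ 0.497.

0.497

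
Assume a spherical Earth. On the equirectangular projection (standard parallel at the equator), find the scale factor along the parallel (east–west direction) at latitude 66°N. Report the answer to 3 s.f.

For the equirectangular projection with φ₀ = 0 (plate carrée), h = 1 along meridians and k = sec φ along parallels.
k = 1/cos 66° = 1/0.4067 = 2.459.

2.46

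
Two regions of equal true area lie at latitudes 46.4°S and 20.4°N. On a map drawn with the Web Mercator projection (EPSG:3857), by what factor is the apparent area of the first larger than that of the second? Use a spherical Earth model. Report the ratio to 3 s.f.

Mercator is conformal with k = sec φ, so areal scale = k² = sec²φ.
At 46.4°: sec²(46.4°) = 1/0.6896² = 2.103.
At 20.4°: sec²(20.4°) = 1/0.9373² = 1.138.
Ratio = 2.103/1.138 = cos²(20.4°)/cos²(46.4°) ≈ 1.85.

1.85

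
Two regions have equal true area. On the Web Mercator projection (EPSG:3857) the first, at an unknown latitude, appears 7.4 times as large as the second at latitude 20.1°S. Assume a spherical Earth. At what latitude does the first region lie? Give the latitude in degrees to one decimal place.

Mercator areal scale is sec²φ, so apparent-area ratio = sec²φ₁ / sec²φ₂ = cos²φ₂ / cos²φ₁.
cos²φ₂ / cos²φ₁ = 7.4  ⇒  cos φ₁ = cos 20.1° / √7.4 = 0.9391/2.720 = 0.3452.
φ₁ = arccos(0.3452) ≈ 69.8°.

69.8°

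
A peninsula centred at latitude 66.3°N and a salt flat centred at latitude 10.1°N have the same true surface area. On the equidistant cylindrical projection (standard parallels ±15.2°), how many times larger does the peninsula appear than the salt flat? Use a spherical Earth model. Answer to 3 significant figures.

2.45

The equidistant cylindrical projection with φ₀ = 15.2° has h = 1 (meridians true) and k = cos φ₀ / cos φ along parallels.
Areal scale at 66.3°: h·k = 1.000 × 2.401 = 2.401.
Areal scale at 10.1°: h·k = 1.000 × 0.9802 = 0.9802.
Ratio = 2.401/0.9802 ≈ 2.45.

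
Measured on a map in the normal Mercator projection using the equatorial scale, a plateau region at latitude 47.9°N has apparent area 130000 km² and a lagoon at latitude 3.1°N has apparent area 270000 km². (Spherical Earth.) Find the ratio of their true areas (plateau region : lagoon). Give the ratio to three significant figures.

0.217

Mercator's areal exaggeration is sec²φ; hence true area = (apparent area) · cos²φ.
True area of plateau region: 130000 × cos²(47.9°) = 130000 × 0.4495 = 58430 km².
True area of lagoon: 270000 × cos²(3.1°) = 270000 × 0.9971 = 269200 km².
Ratio = 58430 / 269200 ≈ 0.217.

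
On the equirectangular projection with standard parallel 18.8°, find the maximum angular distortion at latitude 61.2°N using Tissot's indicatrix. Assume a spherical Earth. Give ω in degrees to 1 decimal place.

With standard parallel φ₀ = 18.8°, the equirectangular projection gives x = Rλ cos φ₀, y = Rφ, so h = 1 and k = cos 18.8° / cos φ.
At 61.2°: h = 1.000, k = 1.965; principal scales a = 1.965, b = 1.000.
sin(ω/2) = (a − b)/(a + b) = 0.9650/2.965 = 0.3255, so ω = 2 arcsin(0.3255) ≈ 38.0°.

38.0°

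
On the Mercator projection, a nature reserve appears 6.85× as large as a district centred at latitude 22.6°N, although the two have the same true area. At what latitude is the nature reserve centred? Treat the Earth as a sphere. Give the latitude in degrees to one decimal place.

On Mercator, (apparent₁)/(apparent₂) = sec²φ₁ / sec²φ₂ when true areas are equal.
cos²φ₂ / cos²φ₁ = 6.85  ⇒  cos φ₁ = cos 22.6° / √6.85 = 0.9232/2.617 = 0.3527.
φ₁ = arccos(0.3527) ≈ 69.3°.

69.3°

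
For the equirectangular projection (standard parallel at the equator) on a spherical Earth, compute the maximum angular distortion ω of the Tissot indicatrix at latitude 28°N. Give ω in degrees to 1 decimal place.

7.1°

In the plate carrée (x = Rλ, y = Rφ), meridians are true-scale (h = 1) and parallels are stretched by k = sec φ.
At 28°: h = 1.000, k = 1.133; principal scales a = 1.133, b = 1.000.
sin(ω/2) = (a − b)/(a + b) = 0.1326/2.133 = 0.06216, so ω = 2 arcsin(0.06216) ≈ 7.1°.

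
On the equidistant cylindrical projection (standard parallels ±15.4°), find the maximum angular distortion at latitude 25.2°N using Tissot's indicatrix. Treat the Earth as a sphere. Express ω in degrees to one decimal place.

3.6°

The equidistant cylindrical projection with φ₀ = 15.4° has h = 1 (meridians true) and k = cos φ₀ / cos φ along parallels.
At 25.2°: h = 1.000, k = 1.066; principal scales a = 1.066, b = 1.000.
sin(ω/2) = (a − b)/(a + b) = 0.06550/2.066 = 0.03171, so ω = 2 arcsin(0.03171) ≈ 3.6°.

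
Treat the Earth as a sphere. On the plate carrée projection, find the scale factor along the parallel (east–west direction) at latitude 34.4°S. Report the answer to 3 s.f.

1.21

Plate carrée maps x = Rλ, y = Rφ. The meridian scale is h = 1 and the parallel scale is k = 1/cos φ = sec φ.
k = 1/cos 34.4° = 1/0.8251 = 1.212.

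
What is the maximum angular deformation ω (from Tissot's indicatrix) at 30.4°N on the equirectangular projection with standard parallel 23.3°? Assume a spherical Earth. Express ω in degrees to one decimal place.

3.6°

With standard parallel φ₀ = 23.3°, the equirectangular projection gives x = Rλ cos φ₀, y = Rφ, so h = 1 and k = cos 23.3° / cos φ.
At 30.4°: h = 1.000, k = 1.065; principal scales a = 1.065, b = 1.000.
sin(ω/2) = (a − b)/(a + b) = 0.06485/2.065 = 0.03141, so ω = 2 arcsin(0.03141) ≈ 3.6°.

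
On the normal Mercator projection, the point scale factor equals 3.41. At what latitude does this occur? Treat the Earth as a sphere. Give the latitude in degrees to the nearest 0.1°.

72.9°

Mercator scale is k = sec φ = 1/cos φ.
1/cos φ = 3.41  ⇒  cos φ = 0.2933  ⇒  φ = arccos(0.2933) ≈ 72.9°.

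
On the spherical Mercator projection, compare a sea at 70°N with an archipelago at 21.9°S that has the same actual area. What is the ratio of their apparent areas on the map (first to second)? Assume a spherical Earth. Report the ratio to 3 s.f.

Mercator is conformal with k = sec φ, so areal scale = k² = sec²φ.
At 70°: sec²(70°) = 1/0.3420² = 8.549.
At 21.9°: sec²(21.9°) = 1/0.9278² = 1.162.
Ratio = 8.549/1.162 = cos²(21.9°)/cos²(70°) ≈ 7.36.

7.36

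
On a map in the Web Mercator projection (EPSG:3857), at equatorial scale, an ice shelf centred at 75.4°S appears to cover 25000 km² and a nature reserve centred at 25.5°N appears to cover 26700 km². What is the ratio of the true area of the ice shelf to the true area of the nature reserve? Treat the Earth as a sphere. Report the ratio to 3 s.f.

0.0730

On Mercator the areal scale is sec²φ, so true area = apparent × cos²φ.
True area of ice shelf: 25000 × cos²(75.4°) = 25000 × 0.06354 = 1588 km².
True area of nature reserve: 26700 × cos²(25.5°) = 26700 × 0.8147 = 21750 km².
Ratio = 1588 / 21750 ≈ 0.0730.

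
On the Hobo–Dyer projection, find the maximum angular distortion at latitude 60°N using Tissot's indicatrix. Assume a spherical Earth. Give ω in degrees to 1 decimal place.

Hobo–Dyer is a cylindrical equal-area projection with standard parallels at ±37.5°. Cylindrical equal-area (φ₀ = 37.5°): h = cos φ / cos 37.5° along meridians, k = cos 37.5° / cos φ along parallels; h·k = 1.
At 60°: h = 0.6302, k = 1.587; principal scales a = 1.587, b = 0.6302.
sin(ω/2) = (a − b)/(a + b) = 0.9565/2.217 = 0.4314, so ω = 2 arcsin(0.4314) ≈ 51.1°.

51.1°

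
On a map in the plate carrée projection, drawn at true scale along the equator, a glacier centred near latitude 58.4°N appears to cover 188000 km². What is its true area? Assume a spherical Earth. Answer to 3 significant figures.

Plate carrée maps x = Rλ, y = Rφ. The meridian scale is h = 1 and the parallel scale is k = 1/cos φ = sec φ.
Areal scale = h·k = 1 × sec φ; at 58.4°, h = 1.000, k = 1.908, so h·k = 1.908.
True area = apparent / (areal scale) = 188000 / 1.908 ≈ 98500 km².

98500 km²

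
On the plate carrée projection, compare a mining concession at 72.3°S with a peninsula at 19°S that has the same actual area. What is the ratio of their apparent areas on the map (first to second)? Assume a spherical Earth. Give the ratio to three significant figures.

For the equirectangular projection with φ₀ = 0 (plate carrée), h = 1 along meridians and k = sec φ along parallels.
Areal scale at 72.3°: h·k = 1.000 × 3.289 = 3.289.
Areal scale at 19°: h·k = 1.000 × 1.058 = 1.058.
Ratio = 3.289/1.058 ≈ 3.11.

3.11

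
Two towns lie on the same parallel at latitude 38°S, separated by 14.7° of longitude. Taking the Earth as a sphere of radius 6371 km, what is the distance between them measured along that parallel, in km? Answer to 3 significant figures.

1290 km

Arc length along a parallel = R cos φ · Δλ (with Δλ in radians).
= 6371 × cos 38° × (14.7° × π/180) = 6371 × 0.7880 × 0.2566 ≈ 1290 km.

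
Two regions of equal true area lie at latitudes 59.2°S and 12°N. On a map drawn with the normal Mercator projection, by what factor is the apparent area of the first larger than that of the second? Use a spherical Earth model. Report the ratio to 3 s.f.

Mercator is conformal with k = sec φ, so areal scale = k² = sec²φ.
At 59.2°: sec²(59.2°) = 1/0.5120² = 3.814.
At 12°: sec²(12°) = 1/0.9781² = 1.045.
Ratio = 3.814/1.045 = cos²(12°)/cos²(59.2°) ≈ 3.65.

3.65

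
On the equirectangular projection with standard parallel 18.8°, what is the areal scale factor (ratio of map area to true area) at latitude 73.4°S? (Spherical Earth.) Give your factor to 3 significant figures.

3.31

In the equirectangular projection with standard parallel φ₀ = 18.8° (x = Rλ cos φ₀, y = Rφ), meridians are true-scale (h = 1) and the parallel scale is k = cos φ₀ / cos φ.
Areal scale = h·k = 1 × cos φ₀ / cos φ; at 73.4°, h = 1.000, k = 3.314, so h·k = 3.314.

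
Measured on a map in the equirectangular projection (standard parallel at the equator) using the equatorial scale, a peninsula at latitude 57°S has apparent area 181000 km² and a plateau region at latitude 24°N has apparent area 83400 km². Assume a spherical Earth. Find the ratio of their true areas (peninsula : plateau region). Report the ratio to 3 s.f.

Plate carrée has h = 1 and k = sec φ, giving areal scale sec φ; true area = (apparent area) · cos φ.
True area of peninsula: 181000 × cos(57°) = 181000 × 0.5446 = 98580 km².
True area of plateau region: 83400 × cos(24°) = 83400 × 0.9135 = 76190 km².
Ratio = 98580 / 76190 ≈ 1.29.

1.29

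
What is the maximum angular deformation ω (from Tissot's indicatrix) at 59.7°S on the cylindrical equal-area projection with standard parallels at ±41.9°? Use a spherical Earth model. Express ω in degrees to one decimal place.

43.5°

For cylindrical equal-area with standard parallel φ₀, h = cos φ / cos φ₀ and k = cos φ₀ / cos φ, so h·k = 1.
At 59.7°: h = 0.6778, k = 1.475; principal scales a = 1.475, b = 0.6778.
sin(ω/2) = (a − b)/(a + b) = 0.7974/2.153 = 0.3704, so ω = 2 arcsin(0.3704) ≈ 43.5°.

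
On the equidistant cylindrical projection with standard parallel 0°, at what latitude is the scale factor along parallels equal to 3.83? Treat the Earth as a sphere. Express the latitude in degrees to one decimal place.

Plate carrée: h = 1, k = sec φ along parallels.
sec φ = 3.83  ⇒  cos φ = 0.2611  ⇒  φ ≈ 74.9°.

74.9°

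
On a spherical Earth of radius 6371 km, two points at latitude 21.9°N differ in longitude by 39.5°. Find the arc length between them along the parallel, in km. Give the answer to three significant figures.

4080 km

Arc length along a parallel = R cos φ · Δλ (with Δλ in radians).
= 6371 × cos 21.9° × (39.5° × π/180) = 6371 × 0.9278 × 0.6894 ≈ 4080 km.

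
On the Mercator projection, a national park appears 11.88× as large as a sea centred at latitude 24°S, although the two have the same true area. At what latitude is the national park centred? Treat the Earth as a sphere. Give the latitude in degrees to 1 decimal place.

Mercator areal scale is sec²φ, so apparent-area ratio = sec²φ₁ / sec²φ₂ = cos²φ₂ / cos²φ₁.
cos²φ₂ / cos²φ₁ = 11.88  ⇒  cos φ₁ = cos 24° / √11.88 = 0.9135/3.447 = 0.2650.
φ₁ = arccos(0.2650) ≈ 74.6°.

74.6°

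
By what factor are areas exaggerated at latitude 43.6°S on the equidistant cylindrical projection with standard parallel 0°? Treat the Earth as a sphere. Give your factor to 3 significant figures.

1.38

For the equirectangular projection with φ₀ = 0 (plate carrée), h = 1 along meridians and k = sec φ along parallels.
Areal scale = h·k = 1 × sec φ; at 43.6°, h = 1.000, k = 1.381, so h·k = 1.381.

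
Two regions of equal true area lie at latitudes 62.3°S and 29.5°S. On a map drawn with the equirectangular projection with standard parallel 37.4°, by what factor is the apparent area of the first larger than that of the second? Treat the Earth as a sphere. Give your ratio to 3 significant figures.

1.87

The equidistant cylindrical projection with φ₀ = 37.4° has h = 1 (meridians true) and k = cos φ₀ / cos φ along parallels.
Areal scale at 62.3°: h·k = 1.000 × 1.709 = 1.709.
Areal scale at 29.5°: h·k = 1.000 × 0.9127 = 0.9127.
Ratio = 1.709/0.9127 ≈ 1.87.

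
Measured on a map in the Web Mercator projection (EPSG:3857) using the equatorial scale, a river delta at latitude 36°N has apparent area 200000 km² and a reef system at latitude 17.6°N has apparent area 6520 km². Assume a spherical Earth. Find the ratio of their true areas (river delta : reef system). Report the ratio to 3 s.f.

22.1

Since Mercator area scale is 1/cos²φ, the true area equals the apparent area multiplied by cos²φ.
True area of river delta: 200000 × cos²(36°) = 200000 × 0.6545 = 130900 km².
True area of reef system: 6520 × cos²(17.6°) = 6520 × 0.9086 = 5924 km².
Ratio = 130900 / 5924 ≈ 22.1.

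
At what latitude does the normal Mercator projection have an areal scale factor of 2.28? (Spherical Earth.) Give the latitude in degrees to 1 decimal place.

48.5°

Mercator areal scale is sec²φ.
sec²φ = 2.28  ⇒  cos²φ = 0.4386  ⇒  cos φ = 0.6623.
φ = arccos(0.6623) ≈ 48.5°.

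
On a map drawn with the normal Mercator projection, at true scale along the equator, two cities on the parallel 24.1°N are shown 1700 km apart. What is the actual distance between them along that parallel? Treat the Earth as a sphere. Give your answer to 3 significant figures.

For Mercator, h = k = sec φ (a conformal cylindrical projection has a single point scale, 1/cos φ).
Along the parallel at 24.1°, map distances are exaggerated by k = sec 24.1° = 1.095.
True distance = 1700 / 1.095 = 1700 × cos 24.1° ≈ 1550 km.

1550 km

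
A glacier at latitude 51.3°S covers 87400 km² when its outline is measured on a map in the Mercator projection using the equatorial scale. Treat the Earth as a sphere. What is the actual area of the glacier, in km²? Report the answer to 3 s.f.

34200 km²

The Mercator projection is conformal; its linear scale factor is the same in every direction and equals sec φ = 1/cos φ.
Areal scale = k² = sec²φ = 1/cos²(51.3°) = 1/0.6252² = 2.558.
True area = apparent / (areal scale) = 87400 / 2.558 ≈ 34200 km².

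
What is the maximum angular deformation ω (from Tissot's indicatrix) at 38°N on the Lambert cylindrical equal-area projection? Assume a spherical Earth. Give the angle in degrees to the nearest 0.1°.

The Lambert cylindrical equal-area projection is the cylindrical equal-area projection with its standard parallel at the equator (φ₀ = 0). A cylindrical equal-area projection with standard parallel φ₀ has meridian scale h = cos φ / cos φ₀ and parallel scale k = cos φ₀ / cos φ (so areas are preserved, h·k = 1).
At 38°: h = 0.7880, k = 1.269; principal scales a = 1.269, b = 0.7880.
sin(ω/2) = (a − b)/(a + b) = 0.4810/2.057 = 0.2338, so ω = 2 arcsin(0.2338) ≈ 27.0°.

27.0°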